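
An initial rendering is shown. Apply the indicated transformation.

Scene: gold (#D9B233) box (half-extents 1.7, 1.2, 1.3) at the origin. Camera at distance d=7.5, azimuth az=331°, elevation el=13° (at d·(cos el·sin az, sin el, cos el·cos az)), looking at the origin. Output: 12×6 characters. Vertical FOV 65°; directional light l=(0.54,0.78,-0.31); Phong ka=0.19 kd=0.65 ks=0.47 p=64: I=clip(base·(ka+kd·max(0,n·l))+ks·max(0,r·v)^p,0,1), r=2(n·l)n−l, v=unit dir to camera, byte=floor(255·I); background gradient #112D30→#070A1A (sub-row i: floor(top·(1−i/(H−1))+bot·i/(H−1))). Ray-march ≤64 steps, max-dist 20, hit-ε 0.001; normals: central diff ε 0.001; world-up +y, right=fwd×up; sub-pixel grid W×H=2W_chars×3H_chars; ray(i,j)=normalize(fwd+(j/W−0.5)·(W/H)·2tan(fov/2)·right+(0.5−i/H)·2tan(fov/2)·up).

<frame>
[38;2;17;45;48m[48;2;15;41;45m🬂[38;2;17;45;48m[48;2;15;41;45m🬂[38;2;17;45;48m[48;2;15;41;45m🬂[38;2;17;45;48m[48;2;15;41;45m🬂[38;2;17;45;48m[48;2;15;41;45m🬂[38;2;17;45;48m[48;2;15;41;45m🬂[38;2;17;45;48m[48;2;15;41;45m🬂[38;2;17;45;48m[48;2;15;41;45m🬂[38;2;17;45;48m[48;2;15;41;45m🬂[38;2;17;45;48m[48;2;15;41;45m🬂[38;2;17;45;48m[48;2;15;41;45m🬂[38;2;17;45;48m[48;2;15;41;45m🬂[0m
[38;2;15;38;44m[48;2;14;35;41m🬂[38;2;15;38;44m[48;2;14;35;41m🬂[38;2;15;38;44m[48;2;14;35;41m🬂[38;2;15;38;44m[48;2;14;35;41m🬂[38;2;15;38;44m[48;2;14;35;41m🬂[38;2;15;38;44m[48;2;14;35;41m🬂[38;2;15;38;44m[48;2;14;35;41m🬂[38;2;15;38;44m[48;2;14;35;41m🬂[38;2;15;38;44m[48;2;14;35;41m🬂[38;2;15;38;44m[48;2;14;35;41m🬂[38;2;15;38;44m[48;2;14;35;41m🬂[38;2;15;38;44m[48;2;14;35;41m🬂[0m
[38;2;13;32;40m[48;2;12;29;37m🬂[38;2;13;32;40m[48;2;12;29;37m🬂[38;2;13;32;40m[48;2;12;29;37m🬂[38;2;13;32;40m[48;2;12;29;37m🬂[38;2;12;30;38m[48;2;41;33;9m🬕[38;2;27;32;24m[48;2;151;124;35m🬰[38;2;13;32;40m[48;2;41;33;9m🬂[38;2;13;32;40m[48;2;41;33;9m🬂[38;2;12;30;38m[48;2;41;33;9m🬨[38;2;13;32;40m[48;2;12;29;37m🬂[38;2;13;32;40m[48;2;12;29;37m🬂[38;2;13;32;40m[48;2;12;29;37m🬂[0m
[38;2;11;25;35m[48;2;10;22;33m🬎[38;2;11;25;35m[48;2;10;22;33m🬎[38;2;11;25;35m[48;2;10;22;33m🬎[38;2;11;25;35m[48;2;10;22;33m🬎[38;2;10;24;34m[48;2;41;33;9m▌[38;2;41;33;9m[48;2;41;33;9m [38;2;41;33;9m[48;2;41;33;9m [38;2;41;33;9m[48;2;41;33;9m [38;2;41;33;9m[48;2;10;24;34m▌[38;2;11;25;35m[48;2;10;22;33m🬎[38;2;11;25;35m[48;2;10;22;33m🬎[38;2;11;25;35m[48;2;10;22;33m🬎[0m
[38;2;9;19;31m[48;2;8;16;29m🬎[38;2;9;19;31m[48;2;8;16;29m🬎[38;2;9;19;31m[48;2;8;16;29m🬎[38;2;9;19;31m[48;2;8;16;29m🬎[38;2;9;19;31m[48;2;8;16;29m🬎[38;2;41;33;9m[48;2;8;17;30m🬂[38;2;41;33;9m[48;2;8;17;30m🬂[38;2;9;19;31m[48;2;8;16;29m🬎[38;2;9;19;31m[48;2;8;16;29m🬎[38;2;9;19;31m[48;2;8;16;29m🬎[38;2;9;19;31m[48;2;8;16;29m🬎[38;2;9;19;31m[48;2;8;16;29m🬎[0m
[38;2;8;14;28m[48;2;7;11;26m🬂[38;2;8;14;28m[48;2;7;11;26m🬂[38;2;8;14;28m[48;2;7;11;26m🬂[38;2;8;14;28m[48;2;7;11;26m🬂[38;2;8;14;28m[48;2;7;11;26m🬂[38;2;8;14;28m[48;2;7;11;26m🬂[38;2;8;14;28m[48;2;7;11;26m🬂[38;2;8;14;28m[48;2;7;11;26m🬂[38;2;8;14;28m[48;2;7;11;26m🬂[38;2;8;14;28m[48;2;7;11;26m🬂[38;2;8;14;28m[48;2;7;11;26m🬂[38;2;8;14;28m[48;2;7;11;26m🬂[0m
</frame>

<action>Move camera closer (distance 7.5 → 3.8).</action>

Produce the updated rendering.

<frame>
[38;2;17;45;48m[48;2;15;41;45m🬂[38;2;17;45;48m[48;2;15;41;45m🬂[38;2;17;45;48m[48;2;15;41;45m🬂[38;2;17;45;48m[48;2;15;41;45m🬂[38;2;17;45;48m[48;2;15;41;45m🬂[38;2;17;45;48m[48;2;15;41;45m🬂[38;2;17;45;48m[48;2;15;41;45m🬂[38;2;17;45;48m[48;2;15;41;45m🬂[38;2;17;45;48m[48;2;15;41;45m🬂[38;2;17;45;48m[48;2;15;41;45m🬂[38;2;17;45;48m[48;2;15;41;45m🬂[38;2;17;45;48m[48;2;15;41;45m🬂[0m
[38;2;15;38;44m[48;2;14;35;41m🬂[38;2;15;38;44m[48;2;14;35;41m🬂[38;2;14;36;42m[48;2;41;33;9m▌[38;2;41;33;9m[48;2;41;33;9m [38;2;41;33;9m[48;2;15;38;44m🬺[38;2;15;38;44m[48;2;41;33;9m🬂[38;2;15;38;44m[48;2;41;33;9m🬂[38;2;15;38;44m[48;2;41;33;9m🬂[38;2;15;38;44m[48;2;41;33;9m🬂[38;2;15;38;44m[48;2;41;33;9m🬂[38;2;14;37;43m[48;2;41;33;9m🬎[38;2;15;38;44m[48;2;14;35;41m🬂[0m
[38;2;13;32;40m[48;2;12;29;37m🬂[38;2;13;32;40m[48;2;12;29;37m🬂[38;2;12;30;38m[48;2;41;33;9m▌[38;2;41;33;9m[48;2;41;33;9m [38;2;41;33;9m[48;2;41;33;9m [38;2;41;33;9m[48;2;41;33;9m [38;2;41;33;9m[48;2;41;33;9m [38;2;41;33;9m[48;2;41;33;9m [38;2;41;33;9m[48;2;41;33;9m [38;2;41;33;9m[48;2;41;33;9m [38;2;41;33;9m[48;2;12;29;37m🬕[38;2;13;32;40m[48;2;12;29;37m🬂[0m
[38;2;11;25;35m[48;2;10;22;33m🬎[38;2;11;25;35m[48;2;10;22;33m🬎[38;2;11;25;35m[48;2;10;22;33m🬎[38;2;41;33;9m[48;2;41;33;9m [38;2;41;33;9m[48;2;41;33;9m [38;2;41;33;9m[48;2;41;33;9m [38;2;41;33;9m[48;2;41;33;9m [38;2;41;33;9m[48;2;41;33;9m [38;2;41;33;9m[48;2;41;33;9m [38;2;41;33;9m[48;2;41;33;9m [38;2;41;33;9m[48;2;10;24;34m▌[38;2;11;25;35m[48;2;10;22;33m🬎[0m
[38;2;9;19;31m[48;2;8;16;29m🬎[38;2;9;19;31m[48;2;8;16;29m🬎[38;2;9;19;31m[48;2;8;16;29m🬎[38;2;41;33;9m[48;2;41;33;9m [38;2;41;33;9m[48;2;41;33;9m [38;2;41;33;9m[48;2;41;33;9m [38;2;41;33;9m[48;2;41;33;9m [38;2;41;33;9m[48;2;41;33;9m [38;2;41;33;9m[48;2;41;33;9m [38;2;41;33;9m[48;2;41;33;9m [38;2;41;33;9m[48;2;8;17;30m🬄[38;2;9;19;31m[48;2;8;16;29m🬎[0m
[38;2;8;14;28m[48;2;7;11;26m🬂[38;2;8;14;28m[48;2;7;11;26m🬂[38;2;8;14;28m[48;2;7;11;26m🬂[38;2;41;33;9m[48;2;7;10;26m🬬[38;2;41;33;9m[48;2;41;33;9m [38;2;41;33;9m[48;2;41;33;9m [38;2;41;33;9m[48;2;7;10;26m🬝[38;2;41;33;9m[48;2;7;10;26m🬆[38;2;41;33;9m[48;2;7;11;26m🬀[38;2;8;14;28m[48;2;7;11;26m🬂[38;2;8;14;28m[48;2;7;11;26m🬂[38;2;8;14;28m[48;2;7;11;26m🬂[0m
</frame>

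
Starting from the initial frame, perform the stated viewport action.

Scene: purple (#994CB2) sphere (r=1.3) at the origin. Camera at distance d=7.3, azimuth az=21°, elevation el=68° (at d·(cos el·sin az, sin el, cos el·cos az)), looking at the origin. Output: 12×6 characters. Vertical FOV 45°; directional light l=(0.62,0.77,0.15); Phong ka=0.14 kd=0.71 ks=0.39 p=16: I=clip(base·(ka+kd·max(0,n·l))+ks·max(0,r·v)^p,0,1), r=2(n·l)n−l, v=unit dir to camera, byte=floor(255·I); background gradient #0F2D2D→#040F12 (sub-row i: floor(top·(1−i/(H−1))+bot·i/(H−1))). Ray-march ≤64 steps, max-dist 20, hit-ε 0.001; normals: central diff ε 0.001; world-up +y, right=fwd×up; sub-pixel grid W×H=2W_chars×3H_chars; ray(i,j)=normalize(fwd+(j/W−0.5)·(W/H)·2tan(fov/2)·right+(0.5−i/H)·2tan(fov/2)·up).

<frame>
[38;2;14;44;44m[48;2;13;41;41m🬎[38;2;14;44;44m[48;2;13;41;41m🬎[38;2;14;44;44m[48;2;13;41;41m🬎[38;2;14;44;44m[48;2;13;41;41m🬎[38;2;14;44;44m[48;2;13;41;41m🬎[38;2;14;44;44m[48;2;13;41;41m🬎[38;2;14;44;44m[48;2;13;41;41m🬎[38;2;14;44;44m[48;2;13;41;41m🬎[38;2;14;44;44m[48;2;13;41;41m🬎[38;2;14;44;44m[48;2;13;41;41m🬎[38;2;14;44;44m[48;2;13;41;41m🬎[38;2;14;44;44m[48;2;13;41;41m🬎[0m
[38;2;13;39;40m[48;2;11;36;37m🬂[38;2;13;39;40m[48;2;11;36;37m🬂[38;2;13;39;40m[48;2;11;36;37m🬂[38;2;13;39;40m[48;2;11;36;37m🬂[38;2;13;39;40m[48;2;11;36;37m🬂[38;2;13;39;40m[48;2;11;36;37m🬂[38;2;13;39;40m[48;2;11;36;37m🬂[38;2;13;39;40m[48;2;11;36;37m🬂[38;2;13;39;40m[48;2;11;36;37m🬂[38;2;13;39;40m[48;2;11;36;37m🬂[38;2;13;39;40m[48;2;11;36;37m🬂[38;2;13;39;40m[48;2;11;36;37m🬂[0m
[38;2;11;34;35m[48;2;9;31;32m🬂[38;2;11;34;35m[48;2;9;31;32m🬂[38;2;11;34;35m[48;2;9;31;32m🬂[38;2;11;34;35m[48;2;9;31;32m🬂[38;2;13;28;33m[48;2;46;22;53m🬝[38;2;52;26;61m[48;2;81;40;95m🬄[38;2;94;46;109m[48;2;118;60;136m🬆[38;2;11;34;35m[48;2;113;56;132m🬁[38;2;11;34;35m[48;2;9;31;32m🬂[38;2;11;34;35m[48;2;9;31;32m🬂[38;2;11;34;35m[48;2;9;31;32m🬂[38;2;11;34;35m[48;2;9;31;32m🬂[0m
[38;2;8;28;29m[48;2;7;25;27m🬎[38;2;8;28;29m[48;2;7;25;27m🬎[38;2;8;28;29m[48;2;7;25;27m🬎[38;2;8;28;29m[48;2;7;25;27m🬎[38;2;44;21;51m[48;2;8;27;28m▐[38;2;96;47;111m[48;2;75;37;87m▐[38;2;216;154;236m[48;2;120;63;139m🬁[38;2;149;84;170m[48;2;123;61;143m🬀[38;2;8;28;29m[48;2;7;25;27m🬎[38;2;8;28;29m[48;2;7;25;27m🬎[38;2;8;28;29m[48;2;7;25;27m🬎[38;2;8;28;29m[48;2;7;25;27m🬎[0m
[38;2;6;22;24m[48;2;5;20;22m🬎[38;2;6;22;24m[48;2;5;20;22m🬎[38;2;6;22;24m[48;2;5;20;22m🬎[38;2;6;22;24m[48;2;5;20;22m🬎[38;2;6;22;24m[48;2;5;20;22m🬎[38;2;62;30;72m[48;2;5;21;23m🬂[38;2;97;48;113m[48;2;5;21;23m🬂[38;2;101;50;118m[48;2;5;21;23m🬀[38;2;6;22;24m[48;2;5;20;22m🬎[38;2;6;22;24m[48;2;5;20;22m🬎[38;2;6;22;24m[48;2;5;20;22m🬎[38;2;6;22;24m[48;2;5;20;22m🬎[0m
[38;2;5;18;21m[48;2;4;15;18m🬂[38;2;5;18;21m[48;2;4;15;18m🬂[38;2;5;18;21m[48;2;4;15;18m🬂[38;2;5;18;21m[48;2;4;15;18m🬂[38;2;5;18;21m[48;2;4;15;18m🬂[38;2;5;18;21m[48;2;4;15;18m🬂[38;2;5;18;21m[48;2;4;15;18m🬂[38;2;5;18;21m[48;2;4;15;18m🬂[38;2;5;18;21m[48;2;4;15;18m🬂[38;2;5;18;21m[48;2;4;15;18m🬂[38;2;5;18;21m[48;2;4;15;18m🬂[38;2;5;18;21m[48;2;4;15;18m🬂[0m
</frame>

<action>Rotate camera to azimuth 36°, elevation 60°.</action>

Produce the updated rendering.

<frame>
[38;2;14;44;44m[48;2;13;41;41m🬎[38;2;14;44;44m[48;2;13;41;41m🬎[38;2;14;44;44m[48;2;13;41;41m🬎[38;2;14;44;44m[48;2;13;41;41m🬎[38;2;14;44;44m[48;2;13;41;41m🬎[38;2;14;44;44m[48;2;13;41;41m🬎[38;2;14;44;44m[48;2;13;41;41m🬎[38;2;14;44;44m[48;2;13;41;41m🬎[38;2;14;44;44m[48;2;13;41;41m🬎[38;2;14;44;44m[48;2;13;41;41m🬎[38;2;14;44;44m[48;2;13;41;41m🬎[38;2;14;44;44m[48;2;13;41;41m🬎[0m
[38;2;13;39;40m[48;2;11;36;37m🬂[38;2;13;39;40m[48;2;11;36;37m🬂[38;2;13;39;40m[48;2;11;36;37m🬂[38;2;13;39;40m[48;2;11;36;37m🬂[38;2;13;39;40m[48;2;11;36;37m🬂[38;2;13;39;40m[48;2;11;36;37m🬂[38;2;13;39;40m[48;2;11;36;37m🬂[38;2;13;39;40m[48;2;11;36;37m🬂[38;2;13;39;40m[48;2;11;36;37m🬂[38;2;13;39;40m[48;2;11;36;37m🬂[38;2;13;39;40m[48;2;11;36;37m🬂[38;2;13;39;40m[48;2;11;36;37m🬂[0m
[38;2;11;34;35m[48;2;9;31;32m🬂[38;2;11;34;35m[48;2;9;31;32m🬂[38;2;11;34;35m[48;2;9;31;32m🬂[38;2;11;34;35m[48;2;9;31;32m🬂[38;2;10;32;33m[48;2;50;24;58m🬕[38;2;68;33;79m[48;2;96;47;111m🬆[38;2;99;49;115m[48;2;123;63;142m🬆[38;2;11;34;35m[48;2;111;55;130m🬁[38;2;11;34;35m[48;2;9;31;32m🬂[38;2;11;34;35m[48;2;9;31;32m🬂[38;2;11;34;35m[48;2;9;31;32m🬂[38;2;11;34;35m[48;2;9;31;32m🬂[0m
[38;2;8;28;29m[48;2;7;25;27m🬎[38;2;8;28;29m[48;2;7;25;27m🬎[38;2;8;28;29m[48;2;7;25;27m🬎[38;2;8;28;29m[48;2;7;25;27m🬎[38;2;56;27;65m[48;2;8;27;28m▐[38;2;104;51;121m[48;2;85;42;100m▐[38;2;223;159;244m[48;2;128;68;147m🬁[38;2;129;65;150m[48;2;116;57;135m🬆[38;2;8;28;29m[48;2;7;25;27m🬎[38;2;8;28;29m[48;2;7;25;27m🬎[38;2;8;28;29m[48;2;7;25;27m🬎[38;2;8;28;29m[48;2;7;25;27m🬎[0m
[38;2;6;22;24m[48;2;5;20;22m🬎[38;2;6;22;24m[48;2;5;20;22m🬎[38;2;6;22;24m[48;2;5;20;22m🬎[38;2;6;22;24m[48;2;5;20;22m🬎[38;2;6;22;24m[48;2;5;20;22m🬎[38;2;69;34;80m[48;2;5;21;23m🬂[38;2;100;49;116m[48;2;5;21;23m🬂[38;2;98;48;114m[48;2;5;21;23m🬀[38;2;6;22;24m[48;2;5;20;22m🬎[38;2;6;22;24m[48;2;5;20;22m🬎[38;2;6;22;24m[48;2;5;20;22m🬎[38;2;6;22;24m[48;2;5;20;22m🬎[0m
[38;2;5;18;21m[48;2;4;15;18m🬂[38;2;5;18;21m[48;2;4;15;18m🬂[38;2;5;18;21m[48;2;4;15;18m🬂[38;2;5;18;21m[48;2;4;15;18m🬂[38;2;5;18;21m[48;2;4;15;18m🬂[38;2;5;18;21m[48;2;4;15;18m🬂[38;2;5;18;21m[48;2;4;15;18m🬂[38;2;5;18;21m[48;2;4;15;18m🬂[38;2;5;18;21m[48;2;4;15;18m🬂[38;2;5;18;21m[48;2;4;15;18m🬂[38;2;5;18;21m[48;2;4;15;18m🬂[38;2;5;18;21m[48;2;4;15;18m🬂[0m
</frame>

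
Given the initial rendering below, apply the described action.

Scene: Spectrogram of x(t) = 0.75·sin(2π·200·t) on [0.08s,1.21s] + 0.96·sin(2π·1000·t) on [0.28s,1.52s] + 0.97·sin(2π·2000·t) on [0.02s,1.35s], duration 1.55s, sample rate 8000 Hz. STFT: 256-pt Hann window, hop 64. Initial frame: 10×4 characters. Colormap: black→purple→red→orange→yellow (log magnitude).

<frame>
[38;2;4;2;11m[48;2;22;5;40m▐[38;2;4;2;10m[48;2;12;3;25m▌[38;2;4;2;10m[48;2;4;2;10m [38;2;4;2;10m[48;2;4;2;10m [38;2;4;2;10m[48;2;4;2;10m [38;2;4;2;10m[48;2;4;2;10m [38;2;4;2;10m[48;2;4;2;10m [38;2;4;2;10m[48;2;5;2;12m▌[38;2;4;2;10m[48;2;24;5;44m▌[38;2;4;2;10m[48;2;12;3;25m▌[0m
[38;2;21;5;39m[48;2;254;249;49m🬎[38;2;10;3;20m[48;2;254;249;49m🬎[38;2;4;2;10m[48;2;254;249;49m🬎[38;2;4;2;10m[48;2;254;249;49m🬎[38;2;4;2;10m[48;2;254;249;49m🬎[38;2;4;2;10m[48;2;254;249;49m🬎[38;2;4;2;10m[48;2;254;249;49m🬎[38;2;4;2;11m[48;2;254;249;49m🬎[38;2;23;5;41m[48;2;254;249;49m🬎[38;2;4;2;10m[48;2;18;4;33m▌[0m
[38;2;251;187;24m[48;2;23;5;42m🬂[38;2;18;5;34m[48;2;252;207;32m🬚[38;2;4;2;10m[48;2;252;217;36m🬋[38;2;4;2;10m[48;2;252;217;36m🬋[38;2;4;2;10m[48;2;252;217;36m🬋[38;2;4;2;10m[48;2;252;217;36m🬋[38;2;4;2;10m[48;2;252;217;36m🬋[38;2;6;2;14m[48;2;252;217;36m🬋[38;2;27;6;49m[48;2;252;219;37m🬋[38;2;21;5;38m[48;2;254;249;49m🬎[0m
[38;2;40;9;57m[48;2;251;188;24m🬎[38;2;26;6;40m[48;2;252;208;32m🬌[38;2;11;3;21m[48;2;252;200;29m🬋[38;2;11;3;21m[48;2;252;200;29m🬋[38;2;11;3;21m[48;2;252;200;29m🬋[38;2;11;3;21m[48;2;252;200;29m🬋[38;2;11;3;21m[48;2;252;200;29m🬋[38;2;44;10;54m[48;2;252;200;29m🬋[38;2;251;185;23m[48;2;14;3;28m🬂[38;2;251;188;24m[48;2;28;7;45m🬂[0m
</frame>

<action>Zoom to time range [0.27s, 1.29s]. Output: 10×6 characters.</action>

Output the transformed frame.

<frame>
[38;2;10;3;20m[48;2;4;2;10m▌[38;2;4;2;10m[48;2;4;2;10m [38;2;4;2;10m[48;2;4;2;10m [38;2;4;2;10m[48;2;4;2;10m [38;2;4;2;10m[48;2;4;2;10m [38;2;4;2;10m[48;2;4;2;10m [38;2;4;2;10m[48;2;4;2;10m [38;2;4;2;10m[48;2;4;2;10m [38;2;4;2;10m[48;2;4;2;10m [38;2;5;2;11m[48;2;5;2;12m🬎[0m
[38;2;4;2;10m[48;2;11;3;22m▐[38;2;4;2;10m[48;2;4;2;10m [38;2;4;2;10m[48;2;4;2;10m [38;2;4;2;10m[48;2;4;2;10m [38;2;4;2;10m[48;2;4;2;10m [38;2;4;2;10m[48;2;4;2;10m [38;2;4;2;10m[48;2;4;2;10m [38;2;4;2;10m[48;2;4;2;10m [38;2;4;2;10m[48;2;4;2;10m [38;2;5;2;12m[48;2;5;2;12m [0m
[38;2;8;2;18m[48;2;254;249;49m🬎[38;2;4;2;10m[48;2;254;249;49m🬎[38;2;4;2;10m[48;2;254;249;49m🬎[38;2;4;2;10m[48;2;254;249;49m🬎[38;2;4;2;10m[48;2;254;249;49m🬎[38;2;4;2;10m[48;2;254;249;49m🬎[38;2;4;2;10m[48;2;254;249;49m🬎[38;2;4;2;10m[48;2;254;249;49m🬎[38;2;4;2;10m[48;2;254;249;49m🬎[38;2;5;2;12m[48;2;254;249;49m🬎[0m
[38;2;251;186;24m[48;2;18;4;33m🬂[38;2;251;186;24m[48;2;4;2;10m🬂[38;2;251;186;24m[48;2;4;2;10m🬂[38;2;251;186;24m[48;2;4;2;10m🬂[38;2;251;186;24m[48;2;4;2;10m🬂[38;2;251;186;24m[48;2;4;2;10m🬂[38;2;251;186;24m[48;2;4;2;10m🬂[38;2;251;186;24m[48;2;4;2;10m🬂[38;2;251;186;24m[48;2;4;2;10m🬂[38;2;251;186;24m[48;2;7;2;16m🬂[0m
[38;2;61;15;48m[48;2;254;249;49m🬰[38;2;4;2;11m[48;2;254;249;49m🬰[38;2;4;2;11m[48;2;254;249;49m🬰[38;2;4;2;11m[48;2;254;249;49m🬰[38;2;4;2;11m[48;2;254;249;49m🬰[38;2;4;2;11m[48;2;254;249;49m🬰[38;2;4;2;11m[48;2;254;249;49m🬰[38;2;4;2;11m[48;2;254;249;49m🬰[38;2;4;2;11m[48;2;254;249;49m🬰[38;2;14;4;27m[48;2;254;249;49m🬰[0m
[38;2;25;6;44m[48;2;216;131;58m🬂[38;2;5;2;11m[48;2;216;131;58m🬂[38;2;5;2;11m[48;2;216;131;58m🬂[38;2;5;2;11m[48;2;216;131;58m🬂[38;2;5;2;11m[48;2;216;131;58m🬂[38;2;5;2;11m[48;2;216;131;58m🬂[38;2;5;2;11m[48;2;216;131;58m🬂[38;2;5;2;11m[48;2;216;131;58m🬂[38;2;5;2;11m[48;2;216;131;58m🬂[38;2;34;8;60m[48;2;228;124;46m🬂[0m
</frame>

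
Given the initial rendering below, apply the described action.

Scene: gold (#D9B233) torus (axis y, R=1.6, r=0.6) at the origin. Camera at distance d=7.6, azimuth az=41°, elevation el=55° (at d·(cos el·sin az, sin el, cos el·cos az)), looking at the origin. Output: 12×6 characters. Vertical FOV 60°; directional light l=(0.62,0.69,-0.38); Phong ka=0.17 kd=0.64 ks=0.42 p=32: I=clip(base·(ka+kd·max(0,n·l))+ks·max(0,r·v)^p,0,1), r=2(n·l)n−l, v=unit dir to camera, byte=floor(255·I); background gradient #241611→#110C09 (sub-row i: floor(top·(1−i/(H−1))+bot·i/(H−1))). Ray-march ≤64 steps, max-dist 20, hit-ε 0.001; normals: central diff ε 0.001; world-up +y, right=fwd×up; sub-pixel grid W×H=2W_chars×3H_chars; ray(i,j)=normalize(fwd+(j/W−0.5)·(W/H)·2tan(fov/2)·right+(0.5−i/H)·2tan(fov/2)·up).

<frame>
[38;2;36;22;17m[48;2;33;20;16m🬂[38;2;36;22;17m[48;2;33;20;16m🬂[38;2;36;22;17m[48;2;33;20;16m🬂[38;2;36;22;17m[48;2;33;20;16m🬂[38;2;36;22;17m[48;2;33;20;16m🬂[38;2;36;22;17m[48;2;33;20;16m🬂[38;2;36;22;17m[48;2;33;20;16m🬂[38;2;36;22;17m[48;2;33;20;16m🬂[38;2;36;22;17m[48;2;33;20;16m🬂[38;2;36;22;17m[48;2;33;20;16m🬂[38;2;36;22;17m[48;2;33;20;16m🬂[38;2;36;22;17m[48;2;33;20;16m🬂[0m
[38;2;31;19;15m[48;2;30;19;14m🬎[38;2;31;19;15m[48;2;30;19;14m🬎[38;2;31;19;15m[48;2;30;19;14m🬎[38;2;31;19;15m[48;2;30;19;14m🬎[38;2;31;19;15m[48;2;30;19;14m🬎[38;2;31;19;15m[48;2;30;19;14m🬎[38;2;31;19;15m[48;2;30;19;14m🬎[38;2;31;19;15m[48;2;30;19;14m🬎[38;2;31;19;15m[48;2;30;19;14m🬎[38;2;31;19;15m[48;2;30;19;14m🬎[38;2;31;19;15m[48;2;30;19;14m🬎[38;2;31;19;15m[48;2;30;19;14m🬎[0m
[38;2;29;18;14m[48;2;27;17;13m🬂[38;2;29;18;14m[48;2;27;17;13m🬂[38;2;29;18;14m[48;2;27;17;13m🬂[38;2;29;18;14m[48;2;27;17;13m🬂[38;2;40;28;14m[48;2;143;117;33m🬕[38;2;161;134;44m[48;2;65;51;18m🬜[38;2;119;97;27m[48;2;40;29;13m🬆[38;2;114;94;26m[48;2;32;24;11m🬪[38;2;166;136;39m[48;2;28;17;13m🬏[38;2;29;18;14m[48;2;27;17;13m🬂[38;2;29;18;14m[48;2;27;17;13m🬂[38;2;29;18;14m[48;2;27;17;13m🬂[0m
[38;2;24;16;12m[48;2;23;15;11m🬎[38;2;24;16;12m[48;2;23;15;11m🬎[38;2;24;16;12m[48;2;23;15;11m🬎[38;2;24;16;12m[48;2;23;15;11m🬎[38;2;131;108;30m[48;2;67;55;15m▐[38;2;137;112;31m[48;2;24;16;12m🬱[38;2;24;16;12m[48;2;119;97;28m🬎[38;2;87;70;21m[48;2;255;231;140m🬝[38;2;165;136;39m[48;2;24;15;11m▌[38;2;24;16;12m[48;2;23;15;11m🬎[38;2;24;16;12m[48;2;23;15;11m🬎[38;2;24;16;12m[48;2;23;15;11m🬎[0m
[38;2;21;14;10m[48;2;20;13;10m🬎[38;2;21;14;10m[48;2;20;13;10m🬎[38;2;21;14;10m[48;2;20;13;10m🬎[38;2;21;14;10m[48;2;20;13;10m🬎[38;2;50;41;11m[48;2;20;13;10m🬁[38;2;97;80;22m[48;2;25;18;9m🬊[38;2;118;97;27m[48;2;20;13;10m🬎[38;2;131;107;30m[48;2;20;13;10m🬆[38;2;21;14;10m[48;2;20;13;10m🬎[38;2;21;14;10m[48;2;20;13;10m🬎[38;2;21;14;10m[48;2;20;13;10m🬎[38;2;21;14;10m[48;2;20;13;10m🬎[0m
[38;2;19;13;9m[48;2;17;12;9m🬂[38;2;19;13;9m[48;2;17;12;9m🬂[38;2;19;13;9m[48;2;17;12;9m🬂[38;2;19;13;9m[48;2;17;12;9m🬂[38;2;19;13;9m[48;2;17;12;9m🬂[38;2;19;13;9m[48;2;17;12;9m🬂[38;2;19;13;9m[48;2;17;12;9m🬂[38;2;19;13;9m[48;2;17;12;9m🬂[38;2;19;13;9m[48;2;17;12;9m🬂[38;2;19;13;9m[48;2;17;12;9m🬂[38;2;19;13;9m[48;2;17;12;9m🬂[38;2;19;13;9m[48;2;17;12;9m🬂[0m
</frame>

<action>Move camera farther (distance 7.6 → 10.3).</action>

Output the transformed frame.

<frame>
[38;2;36;22;17m[48;2;33;20;16m🬂[38;2;36;22;17m[48;2;33;20;16m🬂[38;2;36;22;17m[48;2;33;20;16m🬂[38;2;36;22;17m[48;2;33;20;16m🬂[38;2;36;22;17m[48;2;33;20;16m🬂[38;2;36;22;17m[48;2;33;20;16m🬂[38;2;36;22;17m[48;2;33;20;16m🬂[38;2;36;22;17m[48;2;33;20;16m🬂[38;2;36;22;17m[48;2;33;20;16m🬂[38;2;36;22;17m[48;2;33;20;16m🬂[38;2;36;22;17m[48;2;33;20;16m🬂[38;2;36;22;17m[48;2;33;20;16m🬂[0m
[38;2;31;19;15m[48;2;30;19;14m🬎[38;2;31;19;15m[48;2;30;19;14m🬎[38;2;31;19;15m[48;2;30;19;14m🬎[38;2;31;19;15m[48;2;30;19;14m🬎[38;2;31;19;15m[48;2;30;19;14m🬎[38;2;31;19;15m[48;2;30;19;14m🬎[38;2;31;19;15m[48;2;30;19;14m🬎[38;2;31;19;15m[48;2;30;19;14m🬎[38;2;31;19;15m[48;2;30;19;14m🬎[38;2;31;19;15m[48;2;30;19;14m🬎[38;2;31;19;15m[48;2;30;19;14m🬎[38;2;31;19;15m[48;2;30;19;14m🬎[0m
[38;2;29;18;14m[48;2;27;17;13m🬂[38;2;29;18;14m[48;2;27;17;13m🬂[38;2;29;18;14m[48;2;27;17;13m🬂[38;2;29;18;14m[48;2;27;17;13m🬂[38;2;28;17;13m[48;2;36;30;8m🬝[38;2;47;35;15m[48;2;148;121;34m🬆[38;2;32;24;11m[48;2;123;101;28m🬰[38;2;43;31;15m[48;2;159;130;37m🬙[38;2;29;18;14m[48;2;27;17;13m🬂[38;2;29;18;14m[48;2;27;17;13m🬂[38;2;29;18;14m[48;2;27;17;13m🬂[38;2;29;18;14m[48;2;27;17;13m🬂[0m
[38;2;24;16;12m[48;2;23;15;11m🬎[38;2;24;16;12m[48;2;23;15;11m🬎[38;2;24;16;12m[48;2;23;15;11m🬎[38;2;24;16;12m[48;2;23;15;11m🬎[38;2;73;60;17m[48;2;26;18;10m🬁[38;2;135;111;31m[48;2;47;36;14m🬪[38;2;35;25;12m[48;2;139;114;33m🬎[38;2;157;129;36m[48;2;45;35;13m🬜[38;2;24;16;12m[48;2;23;15;11m🬎[38;2;24;16;12m[48;2;23;15;11m🬎[38;2;24;16;12m[48;2;23;15;11m🬎[38;2;24;16;12m[48;2;23;15;11m🬎[0m
[38;2;21;14;10m[48;2;20;13;10m🬎[38;2;21;14;10m[48;2;20;13;10m🬎[38;2;21;14;10m[48;2;20;13;10m🬎[38;2;21;14;10m[48;2;20;13;10m🬎[38;2;21;14;10m[48;2;20;13;10m🬎[38;2;36;30;8m[48;2;20;13;10m🬁[38;2;73;60;17m[48;2;20;13;10m🬂[38;2;21;14;10m[48;2;20;13;10m🬎[38;2;21;14;10m[48;2;20;13;10m🬎[38;2;21;14;10m[48;2;20;13;10m🬎[38;2;21;14;10m[48;2;20;13;10m🬎[38;2;21;14;10m[48;2;20;13;10m🬎[0m
[38;2;19;13;9m[48;2;17;12;9m🬂[38;2;19;13;9m[48;2;17;12;9m🬂[38;2;19;13;9m[48;2;17;12;9m🬂[38;2;19;13;9m[48;2;17;12;9m🬂[38;2;19;13;9m[48;2;17;12;9m🬂[38;2;19;13;9m[48;2;17;12;9m🬂[38;2;19;13;9m[48;2;17;12;9m🬂[38;2;19;13;9m[48;2;17;12;9m🬂[38;2;19;13;9m[48;2;17;12;9m🬂[38;2;19;13;9m[48;2;17;12;9m🬂[38;2;19;13;9m[48;2;17;12;9m🬂[38;2;19;13;9m[48;2;17;12;9m🬂[0m
</frame>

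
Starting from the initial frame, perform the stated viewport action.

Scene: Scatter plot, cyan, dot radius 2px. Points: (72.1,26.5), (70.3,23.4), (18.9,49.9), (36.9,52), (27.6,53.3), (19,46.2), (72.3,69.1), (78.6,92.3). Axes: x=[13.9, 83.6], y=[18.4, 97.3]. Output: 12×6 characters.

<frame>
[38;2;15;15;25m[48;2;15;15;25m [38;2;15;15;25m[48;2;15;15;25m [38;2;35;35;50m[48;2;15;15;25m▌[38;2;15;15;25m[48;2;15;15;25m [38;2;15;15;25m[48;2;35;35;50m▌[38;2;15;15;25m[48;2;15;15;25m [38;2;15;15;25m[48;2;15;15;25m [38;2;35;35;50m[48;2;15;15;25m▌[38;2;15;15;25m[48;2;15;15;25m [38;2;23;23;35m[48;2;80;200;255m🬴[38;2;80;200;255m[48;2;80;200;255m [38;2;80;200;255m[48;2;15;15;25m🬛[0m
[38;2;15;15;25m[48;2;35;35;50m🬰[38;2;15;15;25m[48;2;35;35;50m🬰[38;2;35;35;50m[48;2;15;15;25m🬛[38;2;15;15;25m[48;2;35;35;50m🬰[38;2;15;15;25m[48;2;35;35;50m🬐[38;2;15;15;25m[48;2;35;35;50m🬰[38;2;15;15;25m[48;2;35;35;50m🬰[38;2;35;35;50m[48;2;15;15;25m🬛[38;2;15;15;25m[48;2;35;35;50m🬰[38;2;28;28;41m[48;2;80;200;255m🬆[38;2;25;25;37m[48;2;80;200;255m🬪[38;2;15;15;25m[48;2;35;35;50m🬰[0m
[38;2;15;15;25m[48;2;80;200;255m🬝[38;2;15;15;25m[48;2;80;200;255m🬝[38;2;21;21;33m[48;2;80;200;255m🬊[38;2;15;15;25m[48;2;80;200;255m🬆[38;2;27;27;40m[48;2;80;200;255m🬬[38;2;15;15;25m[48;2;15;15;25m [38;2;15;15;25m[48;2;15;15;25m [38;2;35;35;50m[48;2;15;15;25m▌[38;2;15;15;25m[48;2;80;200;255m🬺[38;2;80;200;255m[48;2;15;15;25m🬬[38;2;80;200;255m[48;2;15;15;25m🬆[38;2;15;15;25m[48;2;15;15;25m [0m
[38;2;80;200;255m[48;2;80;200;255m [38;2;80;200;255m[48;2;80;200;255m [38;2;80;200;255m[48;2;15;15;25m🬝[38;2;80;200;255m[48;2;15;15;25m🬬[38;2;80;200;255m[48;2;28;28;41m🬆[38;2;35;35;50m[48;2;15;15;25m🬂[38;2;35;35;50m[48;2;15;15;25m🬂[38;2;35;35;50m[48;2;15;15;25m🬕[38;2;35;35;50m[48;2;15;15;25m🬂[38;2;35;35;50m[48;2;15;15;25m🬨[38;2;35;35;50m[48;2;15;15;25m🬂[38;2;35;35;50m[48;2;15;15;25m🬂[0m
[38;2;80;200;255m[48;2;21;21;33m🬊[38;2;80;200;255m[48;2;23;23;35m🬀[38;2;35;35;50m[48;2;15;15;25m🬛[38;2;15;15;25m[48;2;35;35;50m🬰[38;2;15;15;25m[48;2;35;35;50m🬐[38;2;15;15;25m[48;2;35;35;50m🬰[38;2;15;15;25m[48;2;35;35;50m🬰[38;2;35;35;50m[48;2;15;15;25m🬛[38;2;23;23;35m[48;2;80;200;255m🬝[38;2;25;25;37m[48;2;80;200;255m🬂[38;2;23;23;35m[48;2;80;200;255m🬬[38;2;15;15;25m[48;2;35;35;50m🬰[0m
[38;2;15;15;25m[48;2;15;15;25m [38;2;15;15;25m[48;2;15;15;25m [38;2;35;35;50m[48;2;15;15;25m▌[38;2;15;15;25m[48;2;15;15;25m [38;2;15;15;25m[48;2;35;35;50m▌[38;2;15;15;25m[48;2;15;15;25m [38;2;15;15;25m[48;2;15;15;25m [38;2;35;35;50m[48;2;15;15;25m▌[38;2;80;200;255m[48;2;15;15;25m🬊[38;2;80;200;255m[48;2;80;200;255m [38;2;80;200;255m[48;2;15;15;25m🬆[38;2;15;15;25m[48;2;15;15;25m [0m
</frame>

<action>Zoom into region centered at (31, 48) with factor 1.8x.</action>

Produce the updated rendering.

<frame>
[38;2;15;15;25m[48;2;15;15;25m [38;2;15;15;25m[48;2;15;15;25m [38;2;35;35;50m[48;2;15;15;25m▌[38;2;15;15;25m[48;2;15;15;25m [38;2;15;15;25m[48;2;35;35;50m▌[38;2;15;15;25m[48;2;15;15;25m [38;2;15;15;25m[48;2;15;15;25m [38;2;35;35;50m[48;2;15;15;25m▌[38;2;15;15;25m[48;2;15;15;25m [38;2;15;15;25m[48;2;35;35;50m▌[38;2;15;15;25m[48;2;15;15;25m [38;2;15;15;25m[48;2;15;15;25m [0m
[38;2;15;15;25m[48;2;35;35;50m🬰[38;2;15;15;25m[48;2;35;35;50m🬰[38;2;27;27;40m[48;2;80;200;255m🬬[38;2;15;15;25m[48;2;35;35;50m🬰[38;2;28;28;41m[48;2;80;200;255m🬆[38;2;23;23;35m[48;2;80;200;255m🬬[38;2;15;15;25m[48;2;35;35;50m🬰[38;2;28;28;41m[48;2;80;200;255m🬆[38;2;23;23;35m[48;2;80;200;255m🬬[38;2;15;15;25m[48;2;35;35;50m🬐[38;2;15;15;25m[48;2;35;35;50m🬰[38;2;15;15;25m[48;2;35;35;50m🬰[0m
[38;2;15;15;25m[48;2;15;15;25m [38;2;15;15;25m[48;2;80;200;255m🬐[38;2;80;200;255m[48;2;80;200;255m [38;2;15;15;25m[48;2;80;200;255m🬶[38;2;80;200;255m[48;2;15;15;25m🬬[38;2;80;200;255m[48;2;15;15;25m🬆[38;2;15;15;25m[48;2;80;200;255m🬺[38;2;80;200;255m[48;2;35;35;50m🬬[38;2;80;200;255m[48;2;15;15;25m🬆[38;2;15;15;25m[48;2;35;35;50m▌[38;2;15;15;25m[48;2;15;15;25m [38;2;15;15;25m[48;2;15;15;25m [0m
[38;2;35;35;50m[48;2;15;15;25m🬂[38;2;80;200;255m[48;2;15;15;25m🬊[38;2;80;200;255m[48;2;15;15;25m🬝[38;2;80;200;255m[48;2;19;19;30m🬀[38;2;35;35;50m[48;2;15;15;25m🬨[38;2;35;35;50m[48;2;15;15;25m🬂[38;2;35;35;50m[48;2;15;15;25m🬂[38;2;35;35;50m[48;2;15;15;25m🬕[38;2;35;35;50m[48;2;15;15;25m🬂[38;2;35;35;50m[48;2;15;15;25m🬨[38;2;35;35;50m[48;2;15;15;25m🬂[38;2;35;35;50m[48;2;15;15;25m🬂[0m
[38;2;15;15;25m[48;2;35;35;50m🬰[38;2;15;15;25m[48;2;35;35;50m🬰[38;2;35;35;50m[48;2;15;15;25m🬛[38;2;15;15;25m[48;2;35;35;50m🬰[38;2;15;15;25m[48;2;35;35;50m🬐[38;2;15;15;25m[48;2;35;35;50m🬰[38;2;15;15;25m[48;2;35;35;50m🬰[38;2;35;35;50m[48;2;15;15;25m🬛[38;2;15;15;25m[48;2;35;35;50m🬰[38;2;15;15;25m[48;2;35;35;50m🬐[38;2;15;15;25m[48;2;35;35;50m🬰[38;2;15;15;25m[48;2;35;35;50m🬰[0m
[38;2;15;15;25m[48;2;15;15;25m [38;2;15;15;25m[48;2;15;15;25m [38;2;35;35;50m[48;2;15;15;25m▌[38;2;15;15;25m[48;2;15;15;25m [38;2;15;15;25m[48;2;35;35;50m▌[38;2;15;15;25m[48;2;15;15;25m [38;2;15;15;25m[48;2;15;15;25m [38;2;35;35;50m[48;2;15;15;25m▌[38;2;15;15;25m[48;2;15;15;25m [38;2;15;15;25m[48;2;35;35;50m▌[38;2;15;15;25m[48;2;15;15;25m [38;2;15;15;25m[48;2;15;15;25m [0m
</frame>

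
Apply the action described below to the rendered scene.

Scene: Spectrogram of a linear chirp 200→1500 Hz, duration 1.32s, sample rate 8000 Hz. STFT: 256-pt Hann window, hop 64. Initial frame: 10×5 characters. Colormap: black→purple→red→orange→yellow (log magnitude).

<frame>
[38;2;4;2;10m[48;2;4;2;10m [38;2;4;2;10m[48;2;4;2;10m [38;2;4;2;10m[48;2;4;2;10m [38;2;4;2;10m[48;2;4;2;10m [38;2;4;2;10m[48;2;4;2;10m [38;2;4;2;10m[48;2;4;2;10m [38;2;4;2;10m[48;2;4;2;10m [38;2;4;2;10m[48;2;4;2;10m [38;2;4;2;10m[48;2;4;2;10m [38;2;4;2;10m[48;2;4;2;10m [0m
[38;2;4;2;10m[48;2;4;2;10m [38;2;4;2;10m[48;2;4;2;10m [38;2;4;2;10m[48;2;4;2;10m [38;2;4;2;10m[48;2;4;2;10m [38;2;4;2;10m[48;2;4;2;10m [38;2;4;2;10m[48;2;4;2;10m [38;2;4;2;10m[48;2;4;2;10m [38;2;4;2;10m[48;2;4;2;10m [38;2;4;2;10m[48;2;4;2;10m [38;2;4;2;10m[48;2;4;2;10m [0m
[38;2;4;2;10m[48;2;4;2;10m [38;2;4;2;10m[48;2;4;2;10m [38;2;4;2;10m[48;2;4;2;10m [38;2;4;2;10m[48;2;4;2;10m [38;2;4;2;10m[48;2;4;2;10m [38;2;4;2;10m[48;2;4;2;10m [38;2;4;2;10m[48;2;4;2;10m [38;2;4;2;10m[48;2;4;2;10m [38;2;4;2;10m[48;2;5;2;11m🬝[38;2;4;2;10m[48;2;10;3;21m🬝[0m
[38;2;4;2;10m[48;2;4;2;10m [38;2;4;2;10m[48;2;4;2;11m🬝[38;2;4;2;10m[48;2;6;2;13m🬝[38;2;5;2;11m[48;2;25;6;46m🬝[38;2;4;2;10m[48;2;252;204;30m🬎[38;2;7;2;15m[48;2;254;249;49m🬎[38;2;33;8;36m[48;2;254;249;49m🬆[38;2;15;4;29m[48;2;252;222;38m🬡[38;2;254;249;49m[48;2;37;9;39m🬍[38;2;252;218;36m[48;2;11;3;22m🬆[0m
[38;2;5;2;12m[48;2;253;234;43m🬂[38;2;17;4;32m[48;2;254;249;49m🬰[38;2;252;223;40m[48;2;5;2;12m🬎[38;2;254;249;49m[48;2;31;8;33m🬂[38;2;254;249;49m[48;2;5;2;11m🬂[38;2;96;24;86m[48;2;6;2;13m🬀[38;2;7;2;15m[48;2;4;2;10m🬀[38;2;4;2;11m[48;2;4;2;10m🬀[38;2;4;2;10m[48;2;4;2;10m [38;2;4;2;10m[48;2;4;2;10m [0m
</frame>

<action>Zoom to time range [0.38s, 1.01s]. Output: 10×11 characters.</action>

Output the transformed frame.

<frame>
[38;2;4;2;10m[48;2;4;2;10m [38;2;4;2;10m[48;2;4;2;10m [38;2;4;2;10m[48;2;4;2;10m [38;2;4;2;10m[48;2;4;2;10m [38;2;4;2;10m[48;2;4;2;10m [38;2;4;2;10m[48;2;4;2;10m [38;2;4;2;10m[48;2;4;2;10m [38;2;4;2;10m[48;2;4;2;10m [38;2;4;2;10m[48;2;4;2;10m [38;2;4;2;10m[48;2;4;2;10m [0m
[38;2;4;2;10m[48;2;4;2;10m [38;2;4;2;10m[48;2;4;2;10m [38;2;4;2;10m[48;2;4;2;10m [38;2;4;2;10m[48;2;4;2;10m [38;2;4;2;10m[48;2;4;2;10m [38;2;4;2;10m[48;2;4;2;10m [38;2;4;2;10m[48;2;4;2;10m [38;2;4;2;10m[48;2;4;2;10m [38;2;4;2;10m[48;2;4;2;10m [38;2;4;2;10m[48;2;4;2;10m [0m
[38;2;4;2;10m[48;2;4;2;10m [38;2;4;2;10m[48;2;4;2;10m [38;2;4;2;10m[48;2;4;2;10m [38;2;4;2;10m[48;2;4;2;10m [38;2;4;2;10m[48;2;4;2;10m [38;2;4;2;10m[48;2;4;2;10m [38;2;4;2;10m[48;2;4;2;10m [38;2;4;2;10m[48;2;4;2;10m [38;2;4;2;10m[48;2;4;2;10m [38;2;4;2;10m[48;2;4;2;10m [0m
[38;2;4;2;10m[48;2;4;2;10m [38;2;4;2;10m[48;2;4;2;10m [38;2;4;2;10m[48;2;4;2;10m [38;2;4;2;10m[48;2;4;2;10m [38;2;4;2;10m[48;2;4;2;10m [38;2;4;2;10m[48;2;4;2;10m [38;2;4;2;10m[48;2;4;2;10m [38;2;4;2;10m[48;2;4;2;10m [38;2;4;2;10m[48;2;4;2;10m [38;2;4;2;10m[48;2;4;2;10m [0m
[38;2;4;2;10m[48;2;4;2;10m [38;2;4;2;10m[48;2;4;2;10m [38;2;4;2;10m[48;2;4;2;10m [38;2;4;2;10m[48;2;4;2;10m [38;2;4;2;10m[48;2;4;2;10m [38;2;4;2;10m[48;2;4;2;10m [38;2;4;2;10m[48;2;4;2;10m [38;2;4;2;10m[48;2;4;2;10m [38;2;4;2;10m[48;2;4;2;10m [38;2;4;2;10m[48;2;4;2;10m [0m
[38;2;4;2;10m[48;2;4;2;10m [38;2;4;2;10m[48;2;4;2;10m [38;2;4;2;10m[48;2;4;2;10m [38;2;4;2;10m[48;2;4;2;10m [38;2;4;2;10m[48;2;4;2;10m [38;2;4;2;10m[48;2;4;2;10m [38;2;4;2;10m[48;2;4;2;10m [38;2;4;2;10m[48;2;4;2;10m [38;2;4;2;10m[48;2;4;2;10m [38;2;4;2;10m[48;2;4;2;10m [0m
[38;2;4;2;10m[48;2;4;2;10m [38;2;4;2;10m[48;2;4;2;10m [38;2;4;2;10m[48;2;4;2;10m [38;2;4;2;10m[48;2;4;2;10m [38;2;4;2;10m[48;2;4;2;10m [38;2;4;2;10m[48;2;4;2;10m [38;2;4;2;10m[48;2;4;2;10m [38;2;4;2;10m[48;2;4;2;10m [38;2;4;2;10m[48;2;4;2;10m [38;2;4;2;10m[48;2;4;2;11m🬎[0m
[38;2;4;2;10m[48;2;4;2;10m [38;2;4;2;10m[48;2;4;2;10m [38;2;4;2;10m[48;2;4;2;11m🬝[38;2;4;2;10m[48;2;5;2;11m🬝[38;2;4;2;10m[48;2;5;2;12m🬎[38;2;4;2;10m[48;2;8;2;17m🬎[38;2;6;2;14m[48;2;25;6;45m🬝[38;2;16;4;29m[48;2;223;99;46m🬝[38;2;9;3;19m[48;2;253;232;42m🬎[38;2;61;15;45m[48;2;254;249;49m🬎[0m
[38;2;6;2;14m[48;2;23;5;41m🬝[38;2;14;3;27m[48;2;145;37;83m🬝[38;2;8;2;17m[48;2;253;228;40m🬎[38;2;34;8;40m[48;2;254;249;49m🬎[38;2;11;3;22m[48;2;253;231;42m🬂[38;2;73;18;72m[48;2;252;217;36m🬡[38;2;252;219;38m[48;2;19;5;36m🬎[38;2;254;238;45m[48;2;66;17;39m🬆[38;2;254;241;46m[48;2;18;4;34m🬂[38;2;221;95;49m[48;2;17;4;31m🬀[0m
[38;2;253;237;44m[48;2;13;3;26m🬎[38;2;238;187;56m[48;2;20;5;37m🬆[38;2;254;244;47m[48;2;12;3;24m🬂[38;2;232;116;35m[48;2;22;6;28m🬀[38;2;26;6;47m[48;2;6;2;14m🬀[38;2;8;2;17m[48;2;4;2;10m🬂[38;2;5;2;12m[48;2;4;2;10m🬂[38;2;4;2;11m[48;2;4;2;10m🬂[38;2;4;2;11m[48;2;4;2;10m🬂[38;2;4;2;10m[48;2;4;2;10m [0m
[38;2;5;2;12m[48;2;4;2;10m🬂[38;2;4;2;11m[48;2;4;2;10m🬂[38;2;4;2;11m[48;2;4;2;10m🬀[38;2;4;2;10m[48;2;4;2;10m [38;2;4;2;10m[48;2;4;2;10m [38;2;4;2;10m[48;2;4;2;10m [38;2;4;2;10m[48;2;4;2;10m [38;2;4;2;10m[48;2;4;2;10m [38;2;4;2;10m[48;2;4;2;10m [38;2;4;2;10m[48;2;4;2;10m [0m
</frame>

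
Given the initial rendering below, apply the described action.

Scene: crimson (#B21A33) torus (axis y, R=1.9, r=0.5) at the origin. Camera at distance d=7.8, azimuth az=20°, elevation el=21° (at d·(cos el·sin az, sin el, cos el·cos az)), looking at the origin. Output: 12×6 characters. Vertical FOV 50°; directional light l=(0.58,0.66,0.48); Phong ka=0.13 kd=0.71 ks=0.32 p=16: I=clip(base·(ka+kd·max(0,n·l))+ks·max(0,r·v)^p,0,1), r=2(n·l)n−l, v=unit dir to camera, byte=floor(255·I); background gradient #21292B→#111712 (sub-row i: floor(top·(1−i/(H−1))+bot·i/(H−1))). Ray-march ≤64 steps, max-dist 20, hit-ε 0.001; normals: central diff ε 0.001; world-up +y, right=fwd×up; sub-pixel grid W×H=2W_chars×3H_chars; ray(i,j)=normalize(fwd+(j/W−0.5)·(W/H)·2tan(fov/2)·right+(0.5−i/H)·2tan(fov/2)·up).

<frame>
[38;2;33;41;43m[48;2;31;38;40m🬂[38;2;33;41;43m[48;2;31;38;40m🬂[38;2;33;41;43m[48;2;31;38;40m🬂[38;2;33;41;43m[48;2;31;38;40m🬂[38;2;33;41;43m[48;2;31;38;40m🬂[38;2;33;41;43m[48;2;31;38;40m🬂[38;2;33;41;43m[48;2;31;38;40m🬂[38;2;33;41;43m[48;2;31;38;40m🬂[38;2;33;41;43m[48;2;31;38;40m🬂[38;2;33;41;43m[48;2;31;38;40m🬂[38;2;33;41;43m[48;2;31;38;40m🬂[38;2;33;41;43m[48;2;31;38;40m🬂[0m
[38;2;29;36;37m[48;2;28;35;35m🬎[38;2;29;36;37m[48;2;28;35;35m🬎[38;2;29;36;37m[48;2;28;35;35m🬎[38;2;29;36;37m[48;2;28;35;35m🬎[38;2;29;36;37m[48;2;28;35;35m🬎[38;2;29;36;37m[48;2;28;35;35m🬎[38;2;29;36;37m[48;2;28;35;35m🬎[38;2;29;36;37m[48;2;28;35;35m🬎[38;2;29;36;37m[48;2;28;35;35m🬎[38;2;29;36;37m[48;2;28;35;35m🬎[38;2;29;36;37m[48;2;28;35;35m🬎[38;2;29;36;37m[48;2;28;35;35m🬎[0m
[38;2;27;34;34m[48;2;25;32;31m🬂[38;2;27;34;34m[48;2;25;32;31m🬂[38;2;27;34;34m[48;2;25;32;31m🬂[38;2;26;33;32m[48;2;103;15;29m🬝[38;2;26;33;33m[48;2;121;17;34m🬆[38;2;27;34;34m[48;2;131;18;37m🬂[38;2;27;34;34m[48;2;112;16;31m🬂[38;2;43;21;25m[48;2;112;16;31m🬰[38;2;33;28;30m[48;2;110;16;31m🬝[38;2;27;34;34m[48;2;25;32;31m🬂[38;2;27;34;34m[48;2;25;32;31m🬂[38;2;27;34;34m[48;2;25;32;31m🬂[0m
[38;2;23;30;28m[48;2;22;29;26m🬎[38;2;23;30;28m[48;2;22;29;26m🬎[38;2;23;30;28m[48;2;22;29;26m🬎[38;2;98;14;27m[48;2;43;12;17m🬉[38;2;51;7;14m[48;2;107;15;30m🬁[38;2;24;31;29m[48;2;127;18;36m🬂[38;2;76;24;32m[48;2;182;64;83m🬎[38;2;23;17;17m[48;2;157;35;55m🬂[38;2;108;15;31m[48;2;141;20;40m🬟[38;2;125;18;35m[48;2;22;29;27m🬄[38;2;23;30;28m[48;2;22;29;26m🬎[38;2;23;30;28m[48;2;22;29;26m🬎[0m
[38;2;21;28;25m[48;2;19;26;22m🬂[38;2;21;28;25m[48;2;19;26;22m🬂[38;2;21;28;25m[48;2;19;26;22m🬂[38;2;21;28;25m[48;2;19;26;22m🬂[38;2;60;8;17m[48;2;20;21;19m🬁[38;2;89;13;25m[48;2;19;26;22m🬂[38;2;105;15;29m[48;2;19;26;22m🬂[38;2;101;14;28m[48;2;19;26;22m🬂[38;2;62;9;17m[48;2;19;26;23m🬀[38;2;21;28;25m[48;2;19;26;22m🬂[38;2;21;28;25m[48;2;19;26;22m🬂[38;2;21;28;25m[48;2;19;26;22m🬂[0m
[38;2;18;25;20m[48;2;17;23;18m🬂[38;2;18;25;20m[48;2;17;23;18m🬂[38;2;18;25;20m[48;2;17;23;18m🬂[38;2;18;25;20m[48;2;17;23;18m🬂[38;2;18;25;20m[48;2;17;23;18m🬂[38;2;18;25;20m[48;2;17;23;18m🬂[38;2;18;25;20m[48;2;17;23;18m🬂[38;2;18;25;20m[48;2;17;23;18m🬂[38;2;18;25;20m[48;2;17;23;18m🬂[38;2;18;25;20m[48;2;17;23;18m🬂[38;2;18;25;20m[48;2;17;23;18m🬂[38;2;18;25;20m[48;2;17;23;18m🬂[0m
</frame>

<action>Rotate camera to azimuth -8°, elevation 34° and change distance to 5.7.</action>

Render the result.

<frame>
[38;2;33;41;43m[48;2;31;38;40m🬂[38;2;33;41;43m[48;2;31;38;40m🬂[38;2;33;41;43m[48;2;31;38;40m🬂[38;2;33;41;43m[48;2;31;38;40m🬂[38;2;33;41;43m[48;2;31;38;40m🬂[38;2;33;41;43m[48;2;31;38;40m🬂[38;2;33;41;43m[48;2;31;38;40m🬂[38;2;33;41;43m[48;2;31;38;40m🬂[38;2;33;41;43m[48;2;31;38;40m🬂[38;2;33;41;43m[48;2;31;38;40m🬂[38;2;33;41;43m[48;2;31;38;40m🬂[38;2;33;41;43m[48;2;31;38;40m🬂[0m
[38;2;29;36;37m[48;2;28;35;35m🬎[38;2;29;36;37m[48;2;28;35;35m🬎[38;2;29;36;37m[48;2;28;35;35m🬎[38;2;29;36;37m[48;2;28;35;35m🬎[38;2;29;36;37m[48;2;28;35;35m🬎[38;2;29;36;37m[48;2;101;14;28m🬎[38;2;29;36;37m[48;2;110;15;31m🬎[38;2;102;15;29m[48;2;29;36;37m🬏[38;2;29;36;37m[48;2;28;35;35m🬎[38;2;29;36;37m[48;2;28;35;35m🬎[38;2;29;36;37m[48;2;28;35;35m🬎[38;2;29;36;37m[48;2;28;35;35m🬎[0m
[38;2;27;34;34m[48;2;25;32;31m🬂[38;2;27;34;34m[48;2;25;32;31m🬂[38;2;30;27;28m[48;2;105;15;30m🬝[38;2;27;34;34m[48;2;128;18;36m🬀[38;2;137;20;39m[48;2;47;6;13m🬝[38;2;174;61;80m[48;2;60;22;29m🬂[38;2;102;14;29m[48;2;37;19;22m🬂[38;2;81;11;23m[48;2;25;10;12m🬂[38;2;96;13;27m[48;2;32;4;8m🬂[38;2;36;25;28m[48;2;109;15;31m🬒[38;2;27;34;34m[48;2;25;32;31m🬂[38;2;27;34;34m[48;2;25;32;31m🬂[0m
[38;2;23;30;28m[48;2;22;29;26m🬎[38;2;23;30;28m[48;2;22;29;26m🬎[38;2;97;13;27m[48;2;62;8;17m▐[38;2;119;17;34m[48;2;106;15;30m🬂[38;2;99;14;28m[48;2;23;30;28m🬏[38;2;23;30;28m[48;2;22;29;26m🬎[38;2;23;30;28m[48;2;22;29;26m🬎[38;2;23;30;28m[48;2;22;29;26m🬎[38;2;23;16;17m[48;2;83;11;23m🬎[38;2;68;9;19m[48;2;121;17;34m🬄[38;2;144;20;41m[48;2;23;30;27m▌[38;2;23;30;28m[48;2;22;29;26m🬎[0m
[38;2;21;28;25m[48;2;19;26;22m🬂[38;2;21;28;25m[48;2;19;26;22m🬂[38;2;60;8;17m[48;2;23;15;15m🬉[38;2;90;13;25m[48;2;60;8;17m🬎[38;2;104;14;29m[48;2;88;12;25m🬬[38;2;103;14;29m[48;2;114;16;32m🬒[38;2;97;14;27m[48;2;121;19;35m🬂[38;2;113;16;32m[48;2;147;37;55m🬆[38;2;132;22;40m[48;2;197;80;100m🬰[38;2;148;27;47m[48;2;114;16;32m🬎[38;2;144;21;41m[48;2;19;26;23m🬀[38;2;21;28;25m[48;2;19;26;22m🬂[0m
[38;2;18;25;20m[48;2;17;23;18m🬂[38;2;18;25;20m[48;2;17;23;18m🬂[38;2;18;25;20m[48;2;17;23;18m🬂[38;2;17;23;18m[48;2;36;5;10m🬺[38;2;69;9;19m[48;2;19;18;15m🬂[38;2;83;12;23m[48;2;28;17;16m🬊[38;2;90;13;25m[48;2;17;23;18m🬎[38;2;92;13;26m[48;2;17;23;18m🬎[38;2;108;15;30m[48;2;17;23;18m🬂[38;2;18;25;20m[48;2;17;23;18m🬂[38;2;18;25;20m[48;2;17;23;18m🬂[38;2;18;25;20m[48;2;17;23;18m🬂[0m
</frame>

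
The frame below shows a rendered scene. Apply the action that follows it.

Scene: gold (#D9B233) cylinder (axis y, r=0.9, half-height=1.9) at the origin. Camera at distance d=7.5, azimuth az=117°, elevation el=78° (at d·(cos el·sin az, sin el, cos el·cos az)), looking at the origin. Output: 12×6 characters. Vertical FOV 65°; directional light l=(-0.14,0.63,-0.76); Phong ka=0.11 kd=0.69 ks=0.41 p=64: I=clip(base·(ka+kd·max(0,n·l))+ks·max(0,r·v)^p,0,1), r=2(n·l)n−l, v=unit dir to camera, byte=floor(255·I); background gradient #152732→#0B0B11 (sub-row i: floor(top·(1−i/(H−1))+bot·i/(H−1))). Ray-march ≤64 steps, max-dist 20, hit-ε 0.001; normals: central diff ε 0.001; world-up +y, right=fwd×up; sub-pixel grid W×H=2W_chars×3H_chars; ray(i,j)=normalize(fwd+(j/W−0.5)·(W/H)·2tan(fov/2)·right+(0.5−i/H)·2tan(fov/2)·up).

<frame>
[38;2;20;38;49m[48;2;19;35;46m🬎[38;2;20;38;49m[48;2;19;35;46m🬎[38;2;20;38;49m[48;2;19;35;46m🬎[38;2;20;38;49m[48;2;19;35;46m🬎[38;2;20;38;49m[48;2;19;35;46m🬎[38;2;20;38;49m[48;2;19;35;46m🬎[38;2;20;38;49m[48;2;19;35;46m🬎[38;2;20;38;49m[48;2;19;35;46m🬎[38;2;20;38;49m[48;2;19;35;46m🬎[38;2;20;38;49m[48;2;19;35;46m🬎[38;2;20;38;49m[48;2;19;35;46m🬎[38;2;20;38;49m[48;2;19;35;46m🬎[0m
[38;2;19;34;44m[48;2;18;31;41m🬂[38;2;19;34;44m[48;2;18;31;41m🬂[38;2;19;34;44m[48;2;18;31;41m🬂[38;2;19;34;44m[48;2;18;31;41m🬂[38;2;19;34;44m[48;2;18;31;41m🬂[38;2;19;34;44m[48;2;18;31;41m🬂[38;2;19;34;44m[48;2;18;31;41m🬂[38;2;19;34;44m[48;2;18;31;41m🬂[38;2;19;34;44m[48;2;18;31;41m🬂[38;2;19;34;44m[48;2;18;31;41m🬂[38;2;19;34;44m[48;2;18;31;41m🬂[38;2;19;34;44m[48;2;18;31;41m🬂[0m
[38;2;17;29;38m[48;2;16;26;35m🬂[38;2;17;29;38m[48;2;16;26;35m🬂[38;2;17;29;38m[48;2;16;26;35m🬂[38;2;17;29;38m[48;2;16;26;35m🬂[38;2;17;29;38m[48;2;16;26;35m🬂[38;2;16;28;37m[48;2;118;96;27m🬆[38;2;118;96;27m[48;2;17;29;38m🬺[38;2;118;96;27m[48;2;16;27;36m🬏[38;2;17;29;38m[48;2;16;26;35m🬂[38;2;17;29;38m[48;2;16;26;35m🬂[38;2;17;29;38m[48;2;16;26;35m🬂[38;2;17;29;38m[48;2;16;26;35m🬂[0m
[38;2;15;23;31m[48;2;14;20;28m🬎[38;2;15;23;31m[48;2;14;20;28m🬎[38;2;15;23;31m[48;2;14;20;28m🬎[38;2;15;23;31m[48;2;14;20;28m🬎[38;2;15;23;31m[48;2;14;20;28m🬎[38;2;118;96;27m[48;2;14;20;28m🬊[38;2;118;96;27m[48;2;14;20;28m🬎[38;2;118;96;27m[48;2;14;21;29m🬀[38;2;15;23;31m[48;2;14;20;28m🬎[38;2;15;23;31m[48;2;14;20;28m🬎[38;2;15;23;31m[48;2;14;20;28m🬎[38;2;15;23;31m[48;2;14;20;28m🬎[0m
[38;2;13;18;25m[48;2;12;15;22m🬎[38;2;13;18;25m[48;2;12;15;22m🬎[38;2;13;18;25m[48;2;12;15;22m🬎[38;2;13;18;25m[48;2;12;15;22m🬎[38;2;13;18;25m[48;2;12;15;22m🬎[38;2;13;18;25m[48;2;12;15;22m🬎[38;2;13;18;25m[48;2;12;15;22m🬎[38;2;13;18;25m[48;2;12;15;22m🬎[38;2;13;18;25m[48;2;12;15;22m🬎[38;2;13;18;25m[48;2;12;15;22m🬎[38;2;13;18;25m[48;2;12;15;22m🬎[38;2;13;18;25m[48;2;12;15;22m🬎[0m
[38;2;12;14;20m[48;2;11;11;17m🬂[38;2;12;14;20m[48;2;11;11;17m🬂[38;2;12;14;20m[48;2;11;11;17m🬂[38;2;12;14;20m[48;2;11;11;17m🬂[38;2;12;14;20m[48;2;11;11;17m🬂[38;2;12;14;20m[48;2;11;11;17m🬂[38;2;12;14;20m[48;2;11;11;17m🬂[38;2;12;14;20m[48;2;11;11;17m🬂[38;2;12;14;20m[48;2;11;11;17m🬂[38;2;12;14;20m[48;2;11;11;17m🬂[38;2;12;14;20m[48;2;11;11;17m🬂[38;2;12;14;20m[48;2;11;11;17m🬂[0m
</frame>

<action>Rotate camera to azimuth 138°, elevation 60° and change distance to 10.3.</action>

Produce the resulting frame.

<frame>
[38;2;20;38;49m[48;2;19;35;46m🬎[38;2;20;38;49m[48;2;19;35;46m🬎[38;2;20;38;49m[48;2;19;35;46m🬎[38;2;20;38;49m[48;2;19;35;46m🬎[38;2;20;38;49m[48;2;19;35;46m🬎[38;2;20;38;49m[48;2;19;35;46m🬎[38;2;20;38;49m[48;2;19;35;46m🬎[38;2;20;38;49m[48;2;19;35;46m🬎[38;2;20;38;49m[48;2;19;35;46m🬎[38;2;20;38;49m[48;2;19;35;46m🬎[38;2;20;38;49m[48;2;19;35;46m🬎[38;2;20;38;49m[48;2;19;35;46m🬎[0m
[38;2;19;34;44m[48;2;18;31;41m🬂[38;2;19;34;44m[48;2;18;31;41m🬂[38;2;19;34;44m[48;2;18;31;41m🬂[38;2;19;34;44m[48;2;18;31;41m🬂[38;2;19;34;44m[48;2;18;31;41m🬂[38;2;19;34;44m[48;2;18;31;41m🬂[38;2;19;34;44m[48;2;18;31;41m🬂[38;2;19;34;44m[48;2;18;31;41m🬂[38;2;19;34;44m[48;2;18;31;41m🬂[38;2;19;34;44m[48;2;18;31;41m🬂[38;2;19;34;44m[48;2;18;31;41m🬂[38;2;19;34;44m[48;2;18;31;41m🬂[0m
[38;2;17;29;38m[48;2;16;26;35m🬂[38;2;17;29;38m[48;2;16;26;35m🬂[38;2;17;29;38m[48;2;16;26;35m🬂[38;2;17;29;38m[48;2;16;26;35m🬂[38;2;17;29;38m[48;2;16;26;35m🬂[38;2;118;96;27m[48;2;16;27;36m🬦[38;2;17;29;38m[48;2;118;96;27m🬂[38;2;17;29;38m[48;2;16;26;35m🬂[38;2;17;29;38m[48;2;16;26;35m🬂[38;2;17;29;38m[48;2;16;26;35m🬂[38;2;17;29;38m[48;2;16;26;35m🬂[38;2;17;29;38m[48;2;16;26;35m🬂[0m
[38;2;15;23;31m[48;2;14;20;28m🬎[38;2;15;23;31m[48;2;14;20;28m🬎[38;2;15;23;31m[48;2;14;20;28m🬎[38;2;15;23;31m[48;2;14;20;28m🬎[38;2;15;23;31m[48;2;14;20;28m🬎[38;2;14;21;29m[48;2;23;19;5m🬲[38;2;111;91;26m[48;2;14;20;28m🬝[38;2;15;23;31m[48;2;14;20;28m🬎[38;2;15;23;31m[48;2;14;20;28m🬎[38;2;15;23;31m[48;2;14;20;28m🬎[38;2;15;23;31m[48;2;14;20;28m🬎[38;2;15;23;31m[48;2;14;20;28m🬎[0m
[38;2;13;18;25m[48;2;12;15;22m🬎[38;2;13;18;25m[48;2;12;15;22m🬎[38;2;13;18;25m[48;2;12;15;22m🬎[38;2;13;18;25m[48;2;12;15;22m🬎[38;2;13;18;25m[48;2;12;15;22m🬎[38;2;13;18;25m[48;2;12;15;22m🬎[38;2;13;18;25m[48;2;12;15;22m🬎[38;2;13;18;25m[48;2;12;15;22m🬎[38;2;13;18;25m[48;2;12;15;22m🬎[38;2;13;18;25m[48;2;12;15;22m🬎[38;2;13;18;25m[48;2;12;15;22m🬎[38;2;13;18;25m[48;2;12;15;22m🬎[0m
[38;2;12;14;20m[48;2;11;11;17m🬂[38;2;12;14;20m[48;2;11;11;17m🬂[38;2;12;14;20m[48;2;11;11;17m🬂[38;2;12;14;20m[48;2;11;11;17m🬂[38;2;12;14;20m[48;2;11;11;17m🬂[38;2;12;14;20m[48;2;11;11;17m🬂[38;2;12;14;20m[48;2;11;11;17m🬂[38;2;12;14;20m[48;2;11;11;17m🬂[38;2;12;14;20m[48;2;11;11;17m🬂[38;2;12;14;20m[48;2;11;11;17m🬂[38;2;12;14;20m[48;2;11;11;17m🬂[38;2;12;14;20m[48;2;11;11;17m🬂[0m
</frame>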